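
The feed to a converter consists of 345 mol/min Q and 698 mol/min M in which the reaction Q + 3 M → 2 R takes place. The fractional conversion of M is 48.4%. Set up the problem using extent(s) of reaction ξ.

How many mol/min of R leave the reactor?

225 mol/min

M reacted = 0.484 × 698 = 337.8 mol/min; ν_M = −3, so ξ = 337.8/3 = 112.6 mol/min.
Outlet amounts (n = n₀ + ν ξ):
  Q: 345 − 1(112.6) = 232.4
  M: 698 − 3(112.6) = 360.2
  R: 0 + 2(112.6) = 225.2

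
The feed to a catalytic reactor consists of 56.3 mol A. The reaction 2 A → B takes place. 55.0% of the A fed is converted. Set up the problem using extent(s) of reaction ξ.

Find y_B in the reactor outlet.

A reacted = 0.55 × 56.3 = 30.96 mol; ν_A = −2, so ξ = 30.96/2 = 15.48 mol.
Outlet amounts (n = n₀ + ν ξ):
  A: 56.3 − 2(15.48) = 25.33
  B: 0 + 1(15.48) = 15.48
Total out = 40.82 mol; y_B = 15.48 / 40.82 = 0.3793.

0.379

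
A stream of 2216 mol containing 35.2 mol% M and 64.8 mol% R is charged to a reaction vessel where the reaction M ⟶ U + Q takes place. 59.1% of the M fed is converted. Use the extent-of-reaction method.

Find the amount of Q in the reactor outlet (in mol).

M reacted = 0.591 × 780 = 461 mol; ν_M = −1, so ξ = 461/1 = 461 mol.
Outlet amounts (n = n₀ + ν ξ):
  M: 780 − 1(461) = 319
  U: 0 + 1(461) = 461
  Q: 0 + 1(461) = 461
  R: 1436 (inert)

461 mol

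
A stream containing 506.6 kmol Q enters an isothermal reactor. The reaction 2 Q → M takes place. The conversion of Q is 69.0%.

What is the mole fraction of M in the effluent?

0.527

Q reacted = 0.69 × 506.6 = 349.6 kmol; ν_Q = −2, so ξ = 349.6/2 = 174.8 kmol.
Outlet amounts (n = n₀ + ν ξ):
  Q: 506.6 − 2(174.8) = 157
  M: 0 + 1(174.8) = 174.8
Total out = 331.8 kmol; y_M = 174.8 / 331.8 = 0.5267.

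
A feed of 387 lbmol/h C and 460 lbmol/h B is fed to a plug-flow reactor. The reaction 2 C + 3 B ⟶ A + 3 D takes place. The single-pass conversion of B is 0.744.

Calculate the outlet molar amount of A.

B reacted = 0.744 × 460 = 342.2 lbmol/h; ν_B = −3, so ξ = 342.2/3 = 114.1 lbmol/h.
Outlet amounts (n = n₀ + ν ξ):
  C: 387 − 2(114.1) = 158.8
  B: 460 − 3(114.1) = 117.8
  A: 0 + 1(114.1) = 114.1
  D: 0 + 3(114.1) = 342.2

114 lbmol/h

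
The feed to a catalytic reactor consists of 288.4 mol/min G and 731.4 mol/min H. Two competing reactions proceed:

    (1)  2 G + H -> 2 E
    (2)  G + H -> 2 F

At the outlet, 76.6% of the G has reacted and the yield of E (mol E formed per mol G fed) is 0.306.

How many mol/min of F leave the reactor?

Yield of E: 2ξ₁ / 288.4 = 0.306 → ξ₁ = 44.13 mol/min.
Conversion of G: 2ξ₁ + 1ξ₂ = 0.766 × 288.4 = 220.9 → ξ₂ = 132.7 mol/min.
Outlet amounts (n = n₀ + Σ ν·ξ):
  G: 288.4 − 2(44.13) − 1(132.7) = 67.49
  H: 731.4 − 1(44.13) − 1(132.7) = 554.6
  E: 0 + 2(44.13) = 88.25
  F: 0 + 2(132.7) = 265.3

265 mol/min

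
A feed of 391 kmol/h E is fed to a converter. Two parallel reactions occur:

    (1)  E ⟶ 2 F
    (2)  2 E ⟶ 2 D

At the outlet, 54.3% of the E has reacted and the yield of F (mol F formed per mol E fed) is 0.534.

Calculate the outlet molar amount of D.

Yield of F: 2ξ₁ / 391 = 0.534 → ξ₁ = 104.4 kmol/h.
Conversion of E: 1ξ₁ + 2ξ₂ = 0.543 × 391 = 212.3 → ξ₂ = 53.96 kmol/h.
Outlet amounts (n = n₀ + Σ ν·ξ):
  E: 391 − 1(104.4) − 2(53.96) = 178.7
  F: 0 + 2(104.4) = 208.8
  D: 0 + 2(53.96) = 107.9

108 kmol/h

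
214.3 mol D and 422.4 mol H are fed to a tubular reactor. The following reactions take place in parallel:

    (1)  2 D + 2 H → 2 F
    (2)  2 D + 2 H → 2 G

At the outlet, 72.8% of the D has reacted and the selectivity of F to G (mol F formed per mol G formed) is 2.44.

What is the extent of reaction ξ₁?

Conversion of D: D consumed = 0.728 × 214.3 = 156 mol = 2ξ₁ + 2ξ₂.
Selectivity: 2ξ₁ / (2ξ₂) = 2.44 → ξ₁ = 2.44 ξ₂.
Substitute: (2·2.44 + 2) ξ₂ = 156 → ξ₂ = 22.68 mol, ξ₁ = 55.33 mol.
Outlet amounts (n = n₀ + Σ ν·ξ):
  D: 214.3 − 2(55.33) − 2(22.68) = 58.29
  H: 422.4 − 2(55.33) − 2(22.68) = 266.4
  F: 0 + 2(55.33) = 110.7
  G: 0 + 2(22.68) = 45.35

ξ₁ = 55.3 mol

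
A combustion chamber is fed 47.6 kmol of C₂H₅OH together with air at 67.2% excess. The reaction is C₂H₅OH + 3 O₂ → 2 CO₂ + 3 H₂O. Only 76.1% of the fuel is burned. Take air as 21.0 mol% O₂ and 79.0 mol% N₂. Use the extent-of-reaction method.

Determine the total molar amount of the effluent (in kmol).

Stoichiometric O₂ = 3 × 47.6 = 142.8 kmol; O₂ fed = 142.8 × 1.672 = 238.8 kmol.
N₂ fed = 238.8 × 79/21 = 898.2 kmol.
Fuel reacted = 0.761 × 47.6 → ξ = 36.22 kmol.
Outlet (n = n₀ + ν ξ):
  C₂H₅OH: 47.6 − 1(36.22) = 11.38
  O₂: 238.8 − 3(36.22) = 130.1
  N₂: 898.2 (inert)
  CO₂: 0 + 2(36.22) = 72.45
  H₂O: 0 + 3(36.22) = 108.7
Total out = 11.38 + 130.1 + 898.2 + 72.45 + 108.7 = 1221 kmol.

1220 kmol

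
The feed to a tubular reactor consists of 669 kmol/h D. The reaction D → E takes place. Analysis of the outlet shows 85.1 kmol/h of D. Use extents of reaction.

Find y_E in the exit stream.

For D: n = n₀ − 1ξ → 85.1 = 669 − 1ξ, giving ξ = 583.9 kmol/h.
Outlet amounts (n = n₀ + ν ξ):
  D: 669 − 1(583.9) = 85.1
  E: 0 + 1(583.9) = 583.9
Total out = 669 kmol/h; y_E = 583.9 / 669 = 0.8728.

0.873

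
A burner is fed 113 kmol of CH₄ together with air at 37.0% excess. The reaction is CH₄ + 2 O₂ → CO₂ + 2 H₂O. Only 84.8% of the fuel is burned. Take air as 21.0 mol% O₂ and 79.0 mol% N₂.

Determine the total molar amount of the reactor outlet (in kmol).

1590 kmol

Stoichiometric O₂ = 2 × 113 = 226 kmol; O₂ fed = 226 × 1.370 = 309.6 kmol.
N₂ fed = 309.6 × 79/21 = 1165 kmol.
Fuel reacted = 0.848 × 113 → ξ = 95.82 kmol.
Outlet (n = n₀ + ν ξ):
  CH₄: 113 − 1(95.82) = 17.18
  O₂: 309.6 − 2(95.82) = 118
  N₂: 1165 (inert)
  CO₂: 0 + 1(95.82) = 95.82
  H₂O: 0 + 2(95.82) = 191.6
Total out = 17.18 + 118 + 1165 + 95.82 + 191.6 = 1587 kmol.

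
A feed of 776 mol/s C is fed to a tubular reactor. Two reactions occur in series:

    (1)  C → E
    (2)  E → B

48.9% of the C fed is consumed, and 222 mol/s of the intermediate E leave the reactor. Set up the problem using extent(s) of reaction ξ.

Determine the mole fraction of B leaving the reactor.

0.203

Conversion of C: C consumed = 1ξ₁ = 0.489 × 776 → ξ₁ = 379.5 mol/s.
E balance: n_E = 0 + 1ξ₁ − 1ξ₂ = 222 → ξ₂ = (1·379.5 − 222)/1 = 157.5 mol/s.
Outlet amounts (n = n₀ + Σ ν·ξ):
  C: 776 − 1(379.5) = 396.5
  E: 0 + 1(379.5) − 1(157.5) = 222
  B: 0 + 1(157.5) = 157.5
Total out = 776 mol/s; y_B = 157.5 / 776 = 0.2029.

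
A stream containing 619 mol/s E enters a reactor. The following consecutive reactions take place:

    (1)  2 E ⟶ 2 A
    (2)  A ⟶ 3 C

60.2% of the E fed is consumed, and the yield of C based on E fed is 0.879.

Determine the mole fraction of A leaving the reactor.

Conversion of E: E consumed = 2ξ₁ = 0.602 × 619 → ξ₁ = 186.3 mol/s.
Yield of C: 3ξ₂ / 619 = 0.879 → ξ₂ = 181.4 mol/s.
Outlet amounts (n = n₀ + Σ ν·ξ):
  E: 619 − 2(186.3) = 246.4
  A: 0 + 2(186.3) − 1(181.4) = 191.3
  C: 0 + 3(181.4) = 544.1
Total out = 981.7 mol/s; y_A = 191.3 / 981.7 = 0.1948.

0.195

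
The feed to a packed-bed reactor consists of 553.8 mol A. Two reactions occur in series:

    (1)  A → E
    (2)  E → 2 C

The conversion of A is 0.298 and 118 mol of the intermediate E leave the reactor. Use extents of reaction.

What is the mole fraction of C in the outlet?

0.157

Conversion of A: A consumed = 1ξ₁ = 0.298 × 553.8 → ξ₁ = 165 mol.
E balance: n_E = 0 + 1ξ₁ − 1ξ₂ = 118 → ξ₂ = (1·165 − 118)/1 = 47.03 mol.
Outlet amounts (n = n₀ + Σ ν·ξ):
  A: 553.8 − 1(165) = 388.8
  E: 0 + 1(165) − 1(47.03) = 118
  C: 0 + 2(47.03) = 94.06
Total out = 600.8 mol; y_C = 94.06 / 600.8 = 0.1566.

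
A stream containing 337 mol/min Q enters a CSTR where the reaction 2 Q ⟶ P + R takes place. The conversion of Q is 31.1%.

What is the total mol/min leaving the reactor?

Q reacted = 0.311 × 337 = 104.8 mol/min; ν_Q = −2, so ξ = 104.8/2 = 52.4 mol/min.
Outlet amounts (n = n₀ + ν ξ):
  Q: 337 − 2(52.4) = 232.2
  P: 0 + 1(52.4) = 52.4
  R: 0 + 1(52.4) = 52.4
Total out = 232.2 + 52.4 + 52.4 = 337 mol/min.

337 mol/min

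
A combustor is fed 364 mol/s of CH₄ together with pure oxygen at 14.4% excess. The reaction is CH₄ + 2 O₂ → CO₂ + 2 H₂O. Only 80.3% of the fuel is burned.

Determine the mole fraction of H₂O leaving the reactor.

Stoichiometric O₂ = 2 × 364 = 728 mol/s; O₂ fed = 728 × 1.144 = 832.8 mol/s.
Fuel reacted = 0.803 × 364 → ξ = 292.3 mol/s.
Outlet (n = n₀ + ν ξ):
  CH₄: 364 − 1(292.3) = 71.71
  O₂: 832.8 − 2(292.3) = 248.2
  CO₂: 0 + 1(292.3) = 292.3
  H₂O: 0 + 2(292.3) = 584.6
Total out = 1197 mol/s; y_H₂O = 584.6 / 1197 = 0.4884.

0.488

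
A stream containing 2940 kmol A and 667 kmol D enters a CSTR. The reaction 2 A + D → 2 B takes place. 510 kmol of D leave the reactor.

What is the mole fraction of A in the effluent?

0.761

For D: n = n₀ − 1ξ → 510 = 667 − 1ξ, giving ξ = 157 kmol.
Outlet amounts (n = n₀ + ν ξ):
  A: 2940 − 2(157) = 2626
  D: 667 − 1(157) = 510
  B: 0 + 2(157) = 314
Total out = 3450 kmol; y_A = 2626 / 3450 = 0.7612.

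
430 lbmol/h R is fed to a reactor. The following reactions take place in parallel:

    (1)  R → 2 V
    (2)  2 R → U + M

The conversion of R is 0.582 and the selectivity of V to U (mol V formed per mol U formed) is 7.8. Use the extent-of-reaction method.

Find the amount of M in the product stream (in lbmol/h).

Conversion of R: R consumed = 0.582 × 430 = 250.3 lbmol/h = 1ξ₁ + 2ξ₂.
Selectivity: 2ξ₁ / (1ξ₂) = 7.8 → ξ₁ = 3.9 ξ₂.
Substitute: (1·3.9 + 2) ξ₂ = 250.3 → ξ₂ = 42.42 lbmol/h, ξ₁ = 165.4 lbmol/h.
Outlet amounts (n = n₀ + Σ ν·ξ):
  R: 430 − 1(165.4) − 2(42.42) = 179.7
  V: 0 + 2(165.4) = 330.9
  U: 0 + 1(42.42) = 42.42
  M: 0 + 1(42.42) = 42.42

42.4 lbmol/h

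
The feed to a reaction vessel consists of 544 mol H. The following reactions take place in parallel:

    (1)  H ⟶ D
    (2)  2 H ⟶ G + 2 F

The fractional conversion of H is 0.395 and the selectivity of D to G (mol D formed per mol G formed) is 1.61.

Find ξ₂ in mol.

ξ₂ = 59.5 mol

Conversion of H: H consumed = 0.395 × 544 = 214.9 mol = 1ξ₁ + 2ξ₂.
Selectivity: 1ξ₁ / (1ξ₂) = 1.61 → ξ₁ = 1.61 ξ₂.
Substitute: (1·1.61 + 2) ξ₂ = 214.9 → ξ₂ = 59.52 mol, ξ₁ = 95.83 mol.
Outlet amounts (n = n₀ + Σ ν·ξ):
  H: 544 − 1(95.83) − 2(59.52) = 329.1
  D: 0 + 1(95.83) = 95.83
  G: 0 + 1(59.52) = 59.52
  F: 0 + 2(59.52) = 119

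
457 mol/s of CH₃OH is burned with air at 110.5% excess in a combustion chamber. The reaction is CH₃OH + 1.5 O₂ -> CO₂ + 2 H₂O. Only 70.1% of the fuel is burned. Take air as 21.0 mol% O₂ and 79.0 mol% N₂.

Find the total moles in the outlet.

Stoichiometric O₂ = 1.5 × 457 = 685.5 mol/s; O₂ fed = 685.5 × 2.105 = 1443 mol/s.
N₂ fed = 1443 × 79/21 = 5428 mol/s.
Fuel reacted = 0.701 × 457 → ξ = 320.4 mol/s.
Outlet (n = n₀ + ν ξ):
  CH₃OH: 457 − 1(320.4) = 136.6
  O₂: 1443 − 1.5(320.4) = 962.4
  N₂: 5428 (inert)
  CO₂: 0 + 1(320.4) = 320.4
  H₂O: 0 + 2(320.4) = 640.7
Total out = 136.6 + 962.4 + 5428 + 320.4 + 640.7 = 7488 mol/s.

7490 mol/s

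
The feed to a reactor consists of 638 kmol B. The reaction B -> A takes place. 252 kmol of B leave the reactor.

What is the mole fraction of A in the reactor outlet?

For B: n = n₀ − 1ξ → 252 = 638 − 1ξ, giving ξ = 386 kmol.
Outlet amounts (n = n₀ + ν ξ):
  B: 638 − 1(386) = 252
  A: 0 + 1(386) = 386
Total out = 638 kmol; y_A = 386 / 638 = 0.605.

0.605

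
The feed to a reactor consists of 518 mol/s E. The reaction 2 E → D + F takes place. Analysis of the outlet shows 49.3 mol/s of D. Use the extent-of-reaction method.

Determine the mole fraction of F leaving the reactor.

0.0952

For D: n = n₀ + 1ξ → 49.3 = 0 + 1ξ, giving ξ = 49.3 mol/s.
Outlet amounts (n = n₀ + ν ξ):
  E: 518 − 2(49.3) = 419.4
  D: 0 + 1(49.3) = 49.3
  F: 0 + 1(49.3) = 49.3
Total out = 518 mol/s; y_F = 49.3 / 518 = 0.09517.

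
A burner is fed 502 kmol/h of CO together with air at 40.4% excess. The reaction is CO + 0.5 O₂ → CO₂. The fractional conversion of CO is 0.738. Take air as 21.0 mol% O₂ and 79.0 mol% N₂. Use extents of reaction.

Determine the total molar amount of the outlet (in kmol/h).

1990 kmol/h

Stoichiometric O₂ = 0.5 × 502 = 251 kmol/h; O₂ fed = 251 × 1.404 = 352.4 kmol/h.
N₂ fed = 352.4 × 79/21 = 1326 kmol/h.
Fuel reacted = 0.738 × 502 → ξ = 370.5 kmol/h.
Outlet (n = n₀ + ν ξ):
  CO: 502 − 1(370.5) = 131.5
  O₂: 352.4 − 0.5(370.5) = 167.2
  N₂: 1326 (inert)
  CO₂: 0 + 1(370.5) = 370.5
Total out = 131.5 + 167.2 + 1326 + 370.5 = 1995 kmol/h.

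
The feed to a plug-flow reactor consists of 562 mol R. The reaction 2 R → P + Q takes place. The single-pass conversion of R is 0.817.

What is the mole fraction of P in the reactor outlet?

R reacted = 0.817 × 562 = 459.2 mol; ν_R = −2, so ξ = 459.2/2 = 229.6 mol.
Outlet amounts (n = n₀ + ν ξ):
  R: 562 − 2(229.6) = 102.8
  P: 0 + 1(229.6) = 229.6
  Q: 0 + 1(229.6) = 229.6
Total out = 562 mol; y_P = 229.6 / 562 = 0.4085.

0.408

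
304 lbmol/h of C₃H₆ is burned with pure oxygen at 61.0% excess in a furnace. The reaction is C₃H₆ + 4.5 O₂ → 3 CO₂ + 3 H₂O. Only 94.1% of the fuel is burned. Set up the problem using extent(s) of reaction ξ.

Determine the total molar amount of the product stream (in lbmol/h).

2650 lbmol/h

Stoichiometric O₂ = 4.5 × 304 = 1368 lbmol/h; O₂ fed = 1368 × 1.610 = 2202 lbmol/h.
Fuel reacted = 0.941 × 304 → ξ = 286.1 lbmol/h.
Outlet (n = n₀ + ν ξ):
  C₃H₆: 304 − 1(286.1) = 17.94
  O₂: 2202 − 4.5(286.1) = 915.2
  CO₂: 0 + 3(286.1) = 858.2
  H₂O: 0 + 3(286.1) = 858.2
Total out = 17.94 + 915.2 + 858.2 + 858.2 = 2650 lbmol/h.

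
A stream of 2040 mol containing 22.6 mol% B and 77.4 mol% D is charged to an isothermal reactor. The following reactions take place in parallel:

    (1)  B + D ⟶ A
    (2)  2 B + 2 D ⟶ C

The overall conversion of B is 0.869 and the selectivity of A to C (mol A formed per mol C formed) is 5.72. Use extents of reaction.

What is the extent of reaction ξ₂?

Conversion of B: B consumed = 0.869 × 461 = 400.6 mol = 1ξ₁ + 2ξ₂.
Selectivity: 1ξ₁ / (1ξ₂) = 5.72 → ξ₁ = 5.72 ξ₂.
Substitute: (1·5.72 + 2) ξ₂ = 400.6 → ξ₂ = 51.9 mol, ξ₁ = 296.9 mol.
Outlet amounts (n = n₀ + Σ ν·ξ):
  B: 461 − 1(296.9) − 2(51.9) = 60.4
  D: 1579 − 1(296.9) − 2(51.9) = 1178
  A: 0 + 1(296.9) = 296.9
  C: 0 + 1(51.9) = 51.9

ξ₂ = 51.9 mol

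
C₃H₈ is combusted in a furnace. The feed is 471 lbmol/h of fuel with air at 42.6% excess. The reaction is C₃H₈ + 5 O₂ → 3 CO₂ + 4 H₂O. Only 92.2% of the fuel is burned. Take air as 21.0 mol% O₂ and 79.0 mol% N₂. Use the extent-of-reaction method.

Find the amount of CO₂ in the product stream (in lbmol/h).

1300 lbmol/h

Stoichiometric O₂ = 5 × 471 = 2355 lbmol/h; O₂ fed = 2355 × 1.426 = 3358 lbmol/h.
N₂ fed = 3358 × 79/21 = 12630 lbmol/h.
Fuel reacted = 0.922 × 471 → ξ = 434.3 lbmol/h.
Outlet (n = n₀ + ν ξ):
  C₃H₈: 471 − 1(434.3) = 36.74
  O₂: 3358 − 5(434.3) = 1187
  N₂: 12630 (inert)
  CO₂: 0 + 3(434.3) = 1303
  H₂O: 0 + 4(434.3) = 1737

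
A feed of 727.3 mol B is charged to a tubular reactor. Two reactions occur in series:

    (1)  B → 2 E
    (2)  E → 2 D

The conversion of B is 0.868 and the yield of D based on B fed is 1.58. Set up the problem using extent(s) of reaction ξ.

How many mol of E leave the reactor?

688 mol

Conversion of B: B consumed = 1ξ₁ = 0.868 × 727.3 → ξ₁ = 631.3 mol.
Yield of D: 2ξ₂ / 727.3 = 1.58 → ξ₂ = 574.6 mol.
Outlet amounts (n = n₀ + Σ ν·ξ):
  B: 727.3 − 1(631.3) = 96
  E: 0 + 2(631.3) − 1(574.6) = 688
  D: 0 + 2(574.6) = 1149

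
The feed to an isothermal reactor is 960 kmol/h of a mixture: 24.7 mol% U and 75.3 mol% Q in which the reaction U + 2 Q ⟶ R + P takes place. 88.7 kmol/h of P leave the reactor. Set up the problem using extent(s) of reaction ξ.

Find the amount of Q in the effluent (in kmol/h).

545 kmol/h

For P: n = n₀ + 1ξ → 88.7 = 0 + 1ξ, giving ξ = 88.7 kmol/h.
Outlet amounts (n = n₀ + ν ξ):
  U: 237.1 − 1(88.7) = 148.4
  Q: 722.9 − 2(88.7) = 545.5
  R: 0 + 1(88.7) = 88.7
  P: 0 + 1(88.7) = 88.7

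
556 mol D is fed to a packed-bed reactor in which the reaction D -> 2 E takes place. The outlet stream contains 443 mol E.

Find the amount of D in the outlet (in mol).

334 mol

For E: n = n₀ + 2ξ → 443 = 0 + 2ξ, giving ξ = 221.5 mol.
Outlet amounts (n = n₀ + ν ξ):
  D: 556 − 1(221.5) = 334.5
  E: 0 + 2(221.5) = 443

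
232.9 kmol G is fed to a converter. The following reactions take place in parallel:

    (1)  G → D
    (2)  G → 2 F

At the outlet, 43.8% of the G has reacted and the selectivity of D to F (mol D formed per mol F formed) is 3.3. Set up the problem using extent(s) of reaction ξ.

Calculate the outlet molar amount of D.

Conversion of G: G consumed = 0.438 × 232.9 = 102 kmol = 1ξ₁ + 1ξ₂.
Selectivity: 1ξ₁ / (2ξ₂) = 3.3 → ξ₁ = 6.6 ξ₂.
Substitute: (1·6.6 + 1) ξ₂ = 102 → ξ₂ = 13.42 kmol, ξ₁ = 88.59 kmol.
Outlet amounts (n = n₀ + Σ ν·ξ):
  G: 232.9 − 1(88.59) − 1(13.42) = 130.9
  D: 0 + 1(88.59) = 88.59
  F: 0 + 2(13.42) = 26.84

88.6 kmol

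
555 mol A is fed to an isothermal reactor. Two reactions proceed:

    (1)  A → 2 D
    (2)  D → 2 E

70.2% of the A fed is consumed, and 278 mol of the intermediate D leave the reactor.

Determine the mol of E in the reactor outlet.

1000 mol

Conversion of A: A consumed = 1ξ₁ = 0.702 × 555 → ξ₁ = 389.6 mol.
D balance: n_D = 0 + 2ξ₁ − 1ξ₂ = 278 → ξ₂ = (2·389.6 − 278)/1 = 501.2 mol.
Outlet amounts (n = n₀ + Σ ν·ξ):
  A: 555 − 1(389.6) = 165.4
  D: 0 + 2(389.6) − 1(501.2) = 278
  E: 0 + 2(501.2) = 1002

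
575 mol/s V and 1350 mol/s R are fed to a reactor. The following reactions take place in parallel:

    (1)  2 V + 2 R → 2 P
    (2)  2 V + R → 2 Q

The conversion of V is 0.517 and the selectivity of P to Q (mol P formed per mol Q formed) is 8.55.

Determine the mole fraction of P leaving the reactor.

Conversion of V: V consumed = 0.517 × 575 = 297.3 mol/s = 2ξ₁ + 2ξ₂.
Selectivity: 2ξ₁ / (2ξ₂) = 8.55 → ξ₁ = 8.55 ξ₂.
Substitute: (2·8.55 + 2) ξ₂ = 297.3 → ξ₂ = 15.56 mol/s, ξ₁ = 133.1 mol/s.
Outlet amounts (n = n₀ + Σ ν·ξ):
  V: 575 − 2(133.1) − 2(15.56) = 277.7
  R: 1350 − 2(133.1) − 1(15.56) = 1068
  P: 0 + 2(133.1) = 266.1
  Q: 0 + 2(15.56) = 31.13
Total out = 1643 mol/s; y_P = 266.1 / 1643 = 0.162.

0.162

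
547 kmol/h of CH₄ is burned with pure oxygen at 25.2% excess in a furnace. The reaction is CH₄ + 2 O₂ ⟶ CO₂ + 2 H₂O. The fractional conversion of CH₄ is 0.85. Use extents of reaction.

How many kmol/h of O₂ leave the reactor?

440 kmol/h

Stoichiometric O₂ = 2 × 547 = 1094 kmol/h; O₂ fed = 1094 × 1.252 = 1370 kmol/h.
Fuel reacted = 0.85 × 547 → ξ = 464.9 kmol/h.
Outlet (n = n₀ + ν ξ):
  CH₄: 547 − 1(464.9) = 82.05
  O₂: 1370 − 2(464.9) = 439.8
  CO₂: 0 + 1(464.9) = 464.9
  H₂O: 0 + 2(464.9) = 929.9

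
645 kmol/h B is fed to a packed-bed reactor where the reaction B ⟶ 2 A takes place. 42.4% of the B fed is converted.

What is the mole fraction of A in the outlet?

0.596

B reacted = 0.424 × 645 = 273.5 kmol/h; ν_B = −1, so ξ = 273.5/1 = 273.5 kmol/h.
Outlet amounts (n = n₀ + ν ξ):
  B: 645 − 1(273.5) = 371.5
  A: 0 + 2(273.5) = 547
Total out = 918.5 kmol/h; y_A = 547 / 918.5 = 0.5955.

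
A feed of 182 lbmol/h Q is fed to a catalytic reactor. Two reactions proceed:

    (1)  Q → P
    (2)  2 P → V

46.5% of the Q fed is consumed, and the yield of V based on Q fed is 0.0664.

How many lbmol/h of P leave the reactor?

Conversion of Q: Q consumed = 1ξ₁ = 0.465 × 182 → ξ₁ = 84.63 lbmol/h.
Yield of V: 1ξ₂ / 182 = 0.0664 → ξ₂ = 12.08 lbmol/h.
Outlet amounts (n = n₀ + Σ ν·ξ):
  Q: 182 − 1(84.63) = 97.37
  P: 0 + 1(84.63) − 2(12.08) = 60.46
  V: 0 + 1(12.08) = 12.08

60.5 lbmol/h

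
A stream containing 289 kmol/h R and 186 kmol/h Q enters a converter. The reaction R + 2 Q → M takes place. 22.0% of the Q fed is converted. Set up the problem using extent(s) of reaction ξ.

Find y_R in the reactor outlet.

Q reacted = 0.22 × 186 = 40.92 kmol/h; ν_Q = −2, so ξ = 40.92/2 = 20.46 kmol/h.
Outlet amounts (n = n₀ + ν ξ):
  R: 289 − 1(20.46) = 268.5
  Q: 186 − 2(20.46) = 145.1
  M: 0 + 1(20.46) = 20.46
Total out = 434.1 kmol/h; y_R = 268.5 / 434.1 = 0.6186.

0.619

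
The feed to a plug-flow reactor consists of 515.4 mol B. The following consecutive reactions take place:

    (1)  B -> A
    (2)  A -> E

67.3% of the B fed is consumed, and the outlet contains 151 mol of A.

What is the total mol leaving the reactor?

515 mol

Conversion of B: B consumed = 1ξ₁ = 0.673 × 515.4 → ξ₁ = 346.9 mol.
A balance: n_A = 0 + 1ξ₁ − 1ξ₂ = 151 → ξ₂ = (1·346.9 − 151)/1 = 195.9 mol.
Outlet amounts (n = n₀ + Σ ν·ξ):
  B: 515.4 − 1(346.9) = 168.5
  A: 0 + 1(346.9) − 1(195.9) = 151
  E: 0 + 1(195.9) = 195.9
Total out = 168.5 + 151 + 195.9 = 515.4 mol.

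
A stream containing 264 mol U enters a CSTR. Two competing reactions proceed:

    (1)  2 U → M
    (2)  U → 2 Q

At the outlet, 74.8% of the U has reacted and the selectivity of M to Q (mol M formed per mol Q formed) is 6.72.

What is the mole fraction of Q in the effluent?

Conversion of U: U consumed = 0.748 × 264 = 197.5 mol = 2ξ₁ + 1ξ₂.
Selectivity: 1ξ₁ / (2ξ₂) = 6.72 → ξ₁ = 13.44 ξ₂.
Substitute: (2·13.44 + 1) ξ₂ = 197.5 → ξ₂ = 7.083 mol, ξ₁ = 95.19 mol.
Outlet amounts (n = n₀ + Σ ν·ξ):
  U: 264 − 2(95.19) − 1(7.083) = 66.53
  M: 0 + 1(95.19) = 95.19
  Q: 0 + 2(7.083) = 14.17
Total out = 175.9 mol; y_Q = 14.17 / 175.9 = 0.08054.

0.0805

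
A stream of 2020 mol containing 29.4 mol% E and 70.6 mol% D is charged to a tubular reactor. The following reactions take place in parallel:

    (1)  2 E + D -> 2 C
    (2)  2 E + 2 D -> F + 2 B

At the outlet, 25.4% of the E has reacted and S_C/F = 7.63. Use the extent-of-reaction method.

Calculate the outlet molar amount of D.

Conversion of E: E consumed = 0.254 × 593.9 = 150.8 mol = 2ξ₁ + 2ξ₂.
Selectivity: 2ξ₁ / (1ξ₂) = 7.63 → ξ₁ = 3.815 ξ₂.
Substitute: (2·3.815 + 2) ξ₂ = 150.8 → ξ₂ = 15.66 mol, ξ₁ = 59.76 mol.
Outlet amounts (n = n₀ + Σ ν·ξ):
  E: 593.9 − 2(59.76) − 2(15.66) = 443
  D: 1426 − 1(59.76) − 2(15.66) = 1335
  C: 0 + 2(59.76) = 119.5
  F: 0 + 1(15.66) = 15.66
  B: 0 + 2(15.66) = 31.33

1340 mol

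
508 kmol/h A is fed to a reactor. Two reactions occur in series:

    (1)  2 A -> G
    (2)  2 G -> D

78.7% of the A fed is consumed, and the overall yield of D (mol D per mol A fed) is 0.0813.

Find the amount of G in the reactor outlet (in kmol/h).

Conversion of A: A consumed = 2ξ₁ = 0.787 × 508 → ξ₁ = 199.9 kmol/h.
Yield of D: 1ξ₂ / 508 = 0.0813 → ξ₂ = 41.3 kmol/h.
Outlet amounts (n = n₀ + Σ ν·ξ):
  A: 508 − 2(199.9) = 108.2
  G: 0 + 1(199.9) − 2(41.3) = 117.3
  D: 0 + 1(41.3) = 41.3

117 kmol/h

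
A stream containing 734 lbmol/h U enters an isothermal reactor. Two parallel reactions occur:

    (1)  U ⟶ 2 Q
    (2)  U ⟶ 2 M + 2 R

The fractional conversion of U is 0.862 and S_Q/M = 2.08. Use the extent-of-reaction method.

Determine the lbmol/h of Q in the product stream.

855 lbmol/h

Conversion of U: U consumed = 0.862 × 734 = 632.7 lbmol/h = 1ξ₁ + 1ξ₂.
Selectivity: 2ξ₁ / (2ξ₂) = 2.08 → ξ₁ = 2.08 ξ₂.
Substitute: (1·2.08 + 1) ξ₂ = 632.7 → ξ₂ = 205.4 lbmol/h, ξ₁ = 427.3 lbmol/h.
Outlet amounts (n = n₀ + Σ ν·ξ):
  U: 734 − 1(427.3) − 1(205.4) = 101.3
  Q: 0 + 2(427.3) = 854.6
  M: 0 + 2(205.4) = 410.8
  R: 0 + 2(205.4) = 410.8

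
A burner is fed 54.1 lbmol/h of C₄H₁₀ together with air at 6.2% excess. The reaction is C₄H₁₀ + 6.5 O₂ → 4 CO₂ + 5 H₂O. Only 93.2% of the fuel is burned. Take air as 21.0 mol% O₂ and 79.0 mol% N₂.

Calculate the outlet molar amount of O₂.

Stoichiometric O₂ = 6.5 × 54.1 = 351.7 lbmol/h; O₂ fed = 351.7 × 1.062 = 373.5 lbmol/h.
N₂ fed = 373.5 × 79/21 = 1405 lbmol/h.
Fuel reacted = 0.932 × 54.1 → ξ = 50.42 lbmol/h.
Outlet (n = n₀ + ν ξ):
  C₄H₁₀: 54.1 − 1(50.42) = 3.679
  O₂: 373.5 − 6.5(50.42) = 45.71
  N₂: 1405 (inert)
  CO₂: 0 + 4(50.42) = 201.7
  H₂O: 0 + 5(50.42) = 252.1

45.7 lbmol/h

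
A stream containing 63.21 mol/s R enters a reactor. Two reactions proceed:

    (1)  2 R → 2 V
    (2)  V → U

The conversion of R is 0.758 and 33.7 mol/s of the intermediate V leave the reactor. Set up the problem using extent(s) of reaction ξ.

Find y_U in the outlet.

Conversion of R: R consumed = 2ξ₁ = 0.758 × 63.21 → ξ₁ = 23.96 mol/s.
V balance: n_V = 0 + 2ξ₁ − 1ξ₂ = 33.7 → ξ₂ = (2·23.96 − 33.7)/1 = 14.21 mol/s.
Outlet amounts (n = n₀ + Σ ν·ξ):
  R: 63.21 − 2(23.96) = 15.3
  V: 0 + 2(23.96) − 1(14.21) = 33.7
  U: 0 + 1(14.21) = 14.21
Total out = 63.21 mol/s; y_U = 14.21 / 63.21 = 0.2249.

0.225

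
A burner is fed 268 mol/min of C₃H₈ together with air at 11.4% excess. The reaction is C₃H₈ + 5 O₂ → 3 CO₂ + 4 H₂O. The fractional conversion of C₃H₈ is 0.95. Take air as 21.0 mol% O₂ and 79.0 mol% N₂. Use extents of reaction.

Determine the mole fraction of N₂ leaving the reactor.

Stoichiometric O₂ = 5 × 268 = 1340 mol/min; O₂ fed = 1340 × 1.114 = 1493 mol/min.
N₂ fed = 1493 × 79/21 = 5616 mol/min.
Fuel reacted = 0.95 × 268 → ξ = 254.6 mol/min.
Outlet (n = n₀ + ν ξ):
  C₃H₈: 268 − 1(254.6) = 13.4
  O₂: 1493 − 5(254.6) = 219.8
  N₂: 5616 (inert)
  CO₂: 0 + 3(254.6) = 763.8
  H₂O: 0 + 4(254.6) = 1018
Total out = 7631 mol/min; y_N₂ = 5616 / 7631 = 0.7359.

0.736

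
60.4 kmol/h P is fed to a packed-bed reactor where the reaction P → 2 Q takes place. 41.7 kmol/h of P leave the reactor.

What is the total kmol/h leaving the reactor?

79.1 kmol/h

For P: n = n₀ − 1ξ → 41.7 = 60.4 − 1ξ, giving ξ = 18.7 kmol/h.
Outlet amounts (n = n₀ + ν ξ):
  P: 60.4 − 1(18.7) = 41.7
  Q: 0 + 2(18.7) = 37.4
Total out = 41.7 + 37.4 = 79.1 kmol/h.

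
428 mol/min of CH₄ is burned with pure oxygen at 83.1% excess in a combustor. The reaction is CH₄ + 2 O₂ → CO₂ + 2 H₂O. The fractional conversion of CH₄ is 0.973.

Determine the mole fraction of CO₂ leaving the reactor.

Stoichiometric O₂ = 2 × 428 = 856 mol/min; O₂ fed = 856 × 1.831 = 1567 mol/min.
Fuel reacted = 0.973 × 428 → ξ = 416.4 mol/min.
Outlet (n = n₀ + ν ξ):
  CH₄: 428 − 1(416.4) = 11.56
  O₂: 1567 − 2(416.4) = 734.4
  CO₂: 0 + 1(416.4) = 416.4
  H₂O: 0 + 2(416.4) = 832.9
Total out = 1995 mol/min; y_CO₂ = 416.4 / 1995 = 0.2087.

0.209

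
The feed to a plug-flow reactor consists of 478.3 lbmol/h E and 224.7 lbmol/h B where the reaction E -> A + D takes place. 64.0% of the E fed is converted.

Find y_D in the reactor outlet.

E reacted = 0.64 × 478.3 = 306.1 lbmol/h; ν_E = −1, so ξ = 306.1/1 = 306.1 lbmol/h.
Outlet amounts (n = n₀ + ν ξ):
  E: 478.3 − 1(306.1) = 172.2
  A: 0 + 1(306.1) = 306.1
  D: 0 + 1(306.1) = 306.1
  B: 224.7 (inert)
Total out = 1009 lbmol/h; y_D = 306.1 / 1009 = 0.3033.

0.303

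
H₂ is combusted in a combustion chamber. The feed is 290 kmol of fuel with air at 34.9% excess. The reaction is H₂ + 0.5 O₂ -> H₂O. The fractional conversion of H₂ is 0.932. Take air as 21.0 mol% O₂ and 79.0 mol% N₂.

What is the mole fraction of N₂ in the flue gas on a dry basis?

0.902

Stoichiometric O₂ = 0.5 × 290 = 145 kmol; O₂ fed = 145 × 1.349 = 195.6 kmol.
N₂ fed = 195.6 × 79/21 = 735.8 kmol.
Fuel reacted = 0.932 × 290 → ξ = 270.3 kmol.
Outlet (n = n₀ + ν ξ):
  H₂: 290 − 1(270.3) = 19.72
  O₂: 195.6 − 0.5(270.3) = 60.46
  N₂: 735.8 (inert)
  H₂O: 0 + 1(270.3) = 270.3
Dry total = 816 kmol; y_N₂ (dry) = 735.8 / 816 = 0.9017.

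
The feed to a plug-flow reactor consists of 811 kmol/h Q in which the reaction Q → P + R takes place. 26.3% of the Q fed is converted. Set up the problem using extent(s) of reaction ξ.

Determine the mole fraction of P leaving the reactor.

0.208

Q reacted = 0.263 × 811 = 213.3 kmol/h; ν_Q = −1, so ξ = 213.3/1 = 213.3 kmol/h.
Outlet amounts (n = n₀ + ν ξ):
  Q: 811 − 1(213.3) = 597.7
  P: 0 + 1(213.3) = 213.3
  R: 0 + 1(213.3) = 213.3
Total out = 1024 kmol/h; y_P = 213.3 / 1024 = 0.2082.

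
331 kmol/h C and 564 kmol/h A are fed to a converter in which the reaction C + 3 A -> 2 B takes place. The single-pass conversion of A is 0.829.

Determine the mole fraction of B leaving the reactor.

A reacted = 0.829 × 564 = 467.6 kmol/h; ν_A = −3, so ξ = 467.6/3 = 155.9 kmol/h.
Outlet amounts (n = n₀ + ν ξ):
  C: 331 − 1(155.9) = 175.1
  A: 564 − 3(155.9) = 96.44
  B: 0 + 2(155.9) = 311.7
Total out = 583.3 kmol/h; y_B = 311.7 / 583.3 = 0.5344.

0.534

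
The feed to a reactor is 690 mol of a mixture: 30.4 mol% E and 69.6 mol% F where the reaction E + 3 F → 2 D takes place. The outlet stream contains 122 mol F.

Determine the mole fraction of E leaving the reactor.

0.2

For F: n = n₀ − 3ξ → 122 = 480.2 − 3ξ, giving ξ = 119.4 mol.
Outlet amounts (n = n₀ + ν ξ):
  E: 209.8 − 1(119.4) = 90.35
  F: 480.2 − 3(119.4) = 122
  D: 0 + 2(119.4) = 238.8
Total out = 451.2 mol; y_E = 90.35 / 451.2 = 0.2002.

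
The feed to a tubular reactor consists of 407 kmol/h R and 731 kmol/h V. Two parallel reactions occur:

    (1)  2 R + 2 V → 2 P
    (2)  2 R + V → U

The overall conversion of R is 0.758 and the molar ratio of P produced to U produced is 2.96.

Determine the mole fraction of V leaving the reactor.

Conversion of R: R consumed = 0.758 × 407 = 308.5 kmol/h = 2ξ₁ + 2ξ₂.
Selectivity: 2ξ₁ / (1ξ₂) = 2.96 → ξ₁ = 1.48 ξ₂.
Substitute: (2·1.48 + 2) ξ₂ = 308.5 → ξ₂ = 62.2 kmol/h, ξ₁ = 92.05 kmol/h.
Outlet amounts (n = n₀ + Σ ν·ξ):
  R: 407 − 2(92.05) − 2(62.2) = 98.49
  V: 731 − 2(92.05) − 1(62.2) = 484.7
  P: 0 + 2(92.05) = 184.1
  U: 0 + 1(62.2) = 62.2
Total out = 829.5 kmol/h; y_V = 484.7 / 829.5 = 0.5843.

0.584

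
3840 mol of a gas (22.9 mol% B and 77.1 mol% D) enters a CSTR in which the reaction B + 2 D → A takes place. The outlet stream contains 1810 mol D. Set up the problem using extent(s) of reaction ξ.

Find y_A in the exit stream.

For D: n = n₀ − 2ξ → 1810 = 2961 − 2ξ, giving ξ = 575.3 mol.
Outlet amounts (n = n₀ + ν ξ):
  B: 879.4 − 1(575.3) = 304
  D: 2961 − 2(575.3) = 1810
  A: 0 + 1(575.3) = 575.3
Total out = 2689 mol; y_A = 575.3 / 2689 = 0.2139.

0.214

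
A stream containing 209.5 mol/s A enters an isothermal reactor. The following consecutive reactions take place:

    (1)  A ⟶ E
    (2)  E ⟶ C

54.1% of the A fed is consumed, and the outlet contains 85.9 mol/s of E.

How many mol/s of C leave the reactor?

Conversion of A: A consumed = 1ξ₁ = 0.541 × 209.5 → ξ₁ = 113.3 mol/s.
E balance: n_E = 0 + 1ξ₁ − 1ξ₂ = 85.9 → ξ₂ = (1·113.3 − 85.9)/1 = 27.44 mol/s.
Outlet amounts (n = n₀ + Σ ν·ξ):
  A: 209.5 − 1(113.3) = 96.16
  E: 0 + 1(113.3) − 1(27.44) = 85.9
  C: 0 + 1(27.44) = 27.44

27.4 mol/s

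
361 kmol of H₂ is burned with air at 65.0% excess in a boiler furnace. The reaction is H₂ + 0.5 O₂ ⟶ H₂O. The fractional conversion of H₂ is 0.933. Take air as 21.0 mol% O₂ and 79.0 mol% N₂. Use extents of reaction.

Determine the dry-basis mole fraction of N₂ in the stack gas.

0.879

Stoichiometric O₂ = 0.5 × 361 = 180.5 kmol; O₂ fed = 180.5 × 1.650 = 297.8 kmol.
N₂ fed = 297.8 × 79/21 = 1120 kmol.
Fuel reacted = 0.933 × 361 → ξ = 336.8 kmol.
Outlet (n = n₀ + ν ξ):
  H₂: 361 − 1(336.8) = 24.19
  O₂: 297.8 − 0.5(336.8) = 129.4
  N₂: 1120 (inert)
  H₂O: 0 + 1(336.8) = 336.8
Dry total = 1274 kmol; y_N₂ (dry) = 1120 / 1274 = 0.8794.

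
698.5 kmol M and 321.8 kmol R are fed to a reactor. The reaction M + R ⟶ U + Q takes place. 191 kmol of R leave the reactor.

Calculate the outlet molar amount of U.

131 kmol

For R: n = n₀ − 1ξ → 191 = 321.8 − 1ξ, giving ξ = 130.8 kmol.
Outlet amounts (n = n₀ + ν ξ):
  M: 698.5 − 1(130.8) = 567.7
  R: 321.8 − 1(130.8) = 191
  U: 0 + 1(130.8) = 130.8
  Q: 0 + 1(130.8) = 130.8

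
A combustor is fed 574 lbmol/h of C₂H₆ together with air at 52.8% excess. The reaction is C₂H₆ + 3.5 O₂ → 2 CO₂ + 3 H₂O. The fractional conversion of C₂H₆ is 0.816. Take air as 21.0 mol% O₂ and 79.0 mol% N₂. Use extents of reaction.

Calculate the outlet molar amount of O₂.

1430 lbmol/h

Stoichiometric O₂ = 3.5 × 574 = 2009 lbmol/h; O₂ fed = 2009 × 1.528 = 3070 lbmol/h.
N₂ fed = 3070 × 79/21 = 11550 lbmol/h.
Fuel reacted = 0.816 × 574 → ξ = 468.4 lbmol/h.
Outlet (n = n₀ + ν ξ):
  C₂H₆: 574 − 1(468.4) = 105.6
  O₂: 3070 − 3.5(468.4) = 1430
  N₂: 11550 (inert)
  CO₂: 0 + 2(468.4) = 936.8
  H₂O: 0 + 3(468.4) = 1405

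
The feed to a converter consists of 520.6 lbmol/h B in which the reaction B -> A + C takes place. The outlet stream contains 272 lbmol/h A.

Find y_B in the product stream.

For A: n = n₀ + 1ξ → 272 = 0 + 1ξ, giving ξ = 272 lbmol/h.
Outlet amounts (n = n₀ + ν ξ):
  B: 520.6 − 1(272) = 248.6
  A: 0 + 1(272) = 272
  C: 0 + 1(272) = 272
Total out = 792.6 lbmol/h; y_B = 248.6 / 792.6 = 0.3137.

0.314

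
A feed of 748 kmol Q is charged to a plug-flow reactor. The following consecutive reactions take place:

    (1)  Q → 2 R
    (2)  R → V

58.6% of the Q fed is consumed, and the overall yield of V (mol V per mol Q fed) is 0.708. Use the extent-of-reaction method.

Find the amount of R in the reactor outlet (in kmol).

347 kmol

Conversion of Q: Q consumed = 1ξ₁ = 0.586 × 748 → ξ₁ = 438.3 kmol.
Yield of V: 1ξ₂ / 748 = 0.708 → ξ₂ = 529.6 kmol.
Outlet amounts (n = n₀ + Σ ν·ξ):
  Q: 748 − 1(438.3) = 309.7
  R: 0 + 2(438.3) − 1(529.6) = 347.1
  V: 0 + 1(529.6) = 529.6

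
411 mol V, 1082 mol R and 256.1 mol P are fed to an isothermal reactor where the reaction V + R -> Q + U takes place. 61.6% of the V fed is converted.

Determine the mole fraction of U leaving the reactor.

0.145

V reacted = 0.616 × 411 = 253.2 mol; ν_V = −1, so ξ = 253.2/1 = 253.2 mol.
Outlet amounts (n = n₀ + ν ξ):
  V: 411 − 1(253.2) = 157.8
  R: 1082 − 1(253.2) = 828.8
  Q: 0 + 1(253.2) = 253.2
  U: 0 + 1(253.2) = 253.2
  P: 256.1 (inert)
Total out = 1749 mol; y_U = 253.2 / 1749 = 0.1447.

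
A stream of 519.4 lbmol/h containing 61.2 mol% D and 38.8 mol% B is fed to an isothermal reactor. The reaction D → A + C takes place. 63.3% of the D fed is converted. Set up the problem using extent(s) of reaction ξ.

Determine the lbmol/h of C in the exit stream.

D reacted = 0.633 × 317.9 = 201.2 lbmol/h; ν_D = −1, so ξ = 201.2/1 = 201.2 lbmol/h.
Outlet amounts (n = n₀ + ν ξ):
  D: 317.9 − 1(201.2) = 116.7
  A: 0 + 1(201.2) = 201.2
  C: 0 + 1(201.2) = 201.2
  B: 201.5 (inert)

201 lbmol/h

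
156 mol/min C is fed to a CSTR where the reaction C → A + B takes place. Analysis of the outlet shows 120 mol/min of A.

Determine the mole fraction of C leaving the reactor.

0.13

For A: n = n₀ + 1ξ → 120 = 0 + 1ξ, giving ξ = 120 mol/min.
Outlet amounts (n = n₀ + ν ξ):
  C: 156 − 1(120) = 36
  A: 0 + 1(120) = 120
  B: 0 + 1(120) = 120
Total out = 276 mol/min; y_C = 36 / 276 = 0.1304.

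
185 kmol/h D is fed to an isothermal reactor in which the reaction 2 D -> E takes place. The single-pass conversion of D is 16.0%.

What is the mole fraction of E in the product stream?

D reacted = 0.16 × 185 = 29.6 kmol/h; ν_D = −2, so ξ = 29.6/2 = 14.8 kmol/h.
Outlet amounts (n = n₀ + ν ξ):
  D: 185 − 2(14.8) = 155.4
  E: 0 + 1(14.8) = 14.8
Total out = 170.2 kmol/h; y_E = 14.8 / 170.2 = 0.08696.

0.087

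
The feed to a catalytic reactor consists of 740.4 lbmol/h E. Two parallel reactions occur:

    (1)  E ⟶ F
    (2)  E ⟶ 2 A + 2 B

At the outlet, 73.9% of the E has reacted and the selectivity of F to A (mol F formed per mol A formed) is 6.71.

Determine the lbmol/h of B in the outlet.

Conversion of E: E consumed = 0.739 × 740.4 = 547.2 lbmol/h = 1ξ₁ + 1ξ₂.
Selectivity: 1ξ₁ / (2ξ₂) = 6.71 → ξ₁ = 13.42 ξ₂.
Substitute: (1·13.42 + 1) ξ₂ = 547.2 → ξ₂ = 37.94 lbmol/h, ξ₁ = 509.2 lbmol/h.
Outlet amounts (n = n₀ + Σ ν·ξ):
  E: 740.4 − 1(509.2) − 1(37.94) = 193.2
  F: 0 + 1(509.2) = 509.2
  A: 0 + 2(37.94) = 75.89
  B: 0 + 2(37.94) = 75.89

75.9 lbmol/h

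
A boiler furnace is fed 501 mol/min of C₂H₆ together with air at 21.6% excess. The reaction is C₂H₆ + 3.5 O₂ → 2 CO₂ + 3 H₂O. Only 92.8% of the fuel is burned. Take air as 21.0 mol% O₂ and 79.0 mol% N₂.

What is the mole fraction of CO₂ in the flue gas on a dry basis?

Stoichiometric O₂ = 3.5 × 501 = 1754 mol/min; O₂ fed = 1754 × 1.216 = 2132 mol/min.
N₂ fed = 2132 × 79/21 = 8021 mol/min.
Fuel reacted = 0.928 × 501 → ξ = 464.9 mol/min.
Outlet (n = n₀ + ν ξ):
  C₂H₆: 501 − 1(464.9) = 36.07
  O₂: 2132 − 3.5(464.9) = 505
  N₂: 8021 (inert)
  CO₂: 0 + 2(464.9) = 929.9
  H₂O: 0 + 3(464.9) = 1395
Dry total = 9492 mol/min; y_CO₂ (dry) = 929.9 / 9492 = 0.09796.

0.098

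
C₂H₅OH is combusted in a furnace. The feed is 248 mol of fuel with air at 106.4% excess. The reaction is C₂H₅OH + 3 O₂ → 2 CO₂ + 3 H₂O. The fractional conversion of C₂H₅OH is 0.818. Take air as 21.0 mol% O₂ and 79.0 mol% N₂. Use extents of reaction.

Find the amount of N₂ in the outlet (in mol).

Stoichiometric O₂ = 3 × 248 = 744 mol; O₂ fed = 744 × 2.064 = 1536 mol.
N₂ fed = 1536 × 79/21 = 5777 mol.
Fuel reacted = 0.818 × 248 → ξ = 202.9 mol.
Outlet (n = n₀ + ν ξ):
  C₂H₅OH: 248 − 1(202.9) = 45.14
  O₂: 1536 − 3(202.9) = 927
  N₂: 5777 (inert)
  CO₂: 0 + 2(202.9) = 405.7
  H₂O: 0 + 3(202.9) = 608.6

5780 mol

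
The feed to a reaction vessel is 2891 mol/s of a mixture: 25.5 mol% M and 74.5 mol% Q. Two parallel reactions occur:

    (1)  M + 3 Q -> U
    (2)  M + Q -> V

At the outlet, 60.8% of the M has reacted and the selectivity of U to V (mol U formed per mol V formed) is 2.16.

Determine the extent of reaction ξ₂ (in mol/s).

Conversion of M: M consumed = 0.608 × 737.2 = 448.2 mol/s = 1ξ₁ + 1ξ₂.
Selectivity: 1ξ₁ / (1ξ₂) = 2.16 → ξ₁ = 2.16 ξ₂.
Substitute: (1·2.16 + 1) ξ₂ = 448.2 → ξ₂ = 141.8 mol/s, ξ₁ = 306.4 mol/s.
Outlet amounts (n = n₀ + Σ ν·ξ):
  M: 737.2 − 1(306.4) − 1(141.8) = 289
  Q: 2154 − 3(306.4) − 1(141.8) = 1093
  U: 0 + 1(306.4) = 306.4
  V: 0 + 1(141.8) = 141.8

ξ₂ = 142 mol/s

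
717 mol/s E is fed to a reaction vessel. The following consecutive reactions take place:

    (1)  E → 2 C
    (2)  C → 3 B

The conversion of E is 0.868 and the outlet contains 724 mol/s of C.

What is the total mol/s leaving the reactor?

2380 mol/s

Conversion of E: E consumed = 1ξ₁ = 0.868 × 717 → ξ₁ = 622.4 mol/s.
C balance: n_C = 0 + 2ξ₁ − 1ξ₂ = 724 → ξ₂ = (2·622.4 − 724)/1 = 520.7 mol/s.
Outlet amounts (n = n₀ + Σ ν·ξ):
  E: 717 − 1(622.4) = 94.64
  C: 0 + 2(622.4) − 1(520.7) = 724
  B: 0 + 3(520.7) = 1562
Total out = 94.64 + 724 + 1562 = 2381 mol/s.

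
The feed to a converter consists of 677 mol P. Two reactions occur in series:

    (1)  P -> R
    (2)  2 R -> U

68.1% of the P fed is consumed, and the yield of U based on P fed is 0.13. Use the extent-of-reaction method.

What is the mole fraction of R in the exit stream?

Conversion of P: P consumed = 1ξ₁ = 0.681 × 677 → ξ₁ = 461 mol.
Yield of U: 1ξ₂ / 677 = 0.13 → ξ₂ = 88.01 mol.
Outlet amounts (n = n₀ + Σ ν·ξ):
  P: 677 − 1(461) = 216
  R: 0 + 1(461) − 2(88.01) = 285
  U: 0 + 1(88.01) = 88.01
Total out = 589 mol; y_R = 285 / 589 = 0.4839.

0.484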